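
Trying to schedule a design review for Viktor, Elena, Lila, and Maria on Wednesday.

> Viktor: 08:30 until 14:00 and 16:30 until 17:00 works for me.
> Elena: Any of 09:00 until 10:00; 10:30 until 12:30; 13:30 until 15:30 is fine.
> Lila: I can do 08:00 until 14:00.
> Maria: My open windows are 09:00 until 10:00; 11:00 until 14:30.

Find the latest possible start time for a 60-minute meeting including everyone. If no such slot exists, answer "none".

Viktor ∩ Elena: 09:00-10:00, 10:30-12:30, 13:30-14:00.
Viktor ∩ Elena ∩ Lila: 09:00-10:00, 10:30-12:30, 13:30-14:00.
Viktor ∩ Elena ∩ Lila ∩ Maria: 09:00-10:00, 11:00-12:30, 13:30-14:00.
The last common window of at least 60 minutes is 11:00-12:30; a 60-minute meeting can start as late as 11:30 and still end by 12:30.

11:30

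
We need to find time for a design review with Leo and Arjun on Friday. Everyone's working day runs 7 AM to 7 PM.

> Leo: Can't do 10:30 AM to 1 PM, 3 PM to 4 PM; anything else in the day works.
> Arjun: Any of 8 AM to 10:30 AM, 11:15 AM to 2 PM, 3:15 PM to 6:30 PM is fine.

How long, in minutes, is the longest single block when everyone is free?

150

Leo free: 07:00-10:30, 13:00-15:00, 16:00-19:00 (invert busy blocks within the working day).
Arjun free: 08:00-10:30, 11:15-14:00, 15:15-18:30.
Leo ∩ Arjun: 08:00-10:30, 13:00-14:00, 16:00-18:30.
The longest is 08:00-10:30 at 150 minutes.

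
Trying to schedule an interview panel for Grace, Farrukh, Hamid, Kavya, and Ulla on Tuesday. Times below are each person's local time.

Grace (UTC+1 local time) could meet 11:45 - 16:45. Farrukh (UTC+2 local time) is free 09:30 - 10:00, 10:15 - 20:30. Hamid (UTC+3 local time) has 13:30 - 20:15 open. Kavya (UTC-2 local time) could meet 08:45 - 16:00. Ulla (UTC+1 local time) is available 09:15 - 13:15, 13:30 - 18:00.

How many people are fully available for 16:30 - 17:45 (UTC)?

2

Grace in UTC: 10:45-15:45 (subtract 1h to convert from UTC+1).
Farrukh in UTC: 07:30-08:00, 08:15-18:30 (subtract 2h to convert from UTC+2).
Hamid in UTC: 10:30-17:15 (subtract 3h to convert from UTC+3).
Kavya in UTC: 10:45-18:00 (add 2h to convert from UTC-2).
Ulla in UTC: 08:15-12:15, 12:30-17:00 (subtract 1h to convert from UTC+1).
Farrukh and Kavya can make the full 16:30-17:45 slot — that's 2.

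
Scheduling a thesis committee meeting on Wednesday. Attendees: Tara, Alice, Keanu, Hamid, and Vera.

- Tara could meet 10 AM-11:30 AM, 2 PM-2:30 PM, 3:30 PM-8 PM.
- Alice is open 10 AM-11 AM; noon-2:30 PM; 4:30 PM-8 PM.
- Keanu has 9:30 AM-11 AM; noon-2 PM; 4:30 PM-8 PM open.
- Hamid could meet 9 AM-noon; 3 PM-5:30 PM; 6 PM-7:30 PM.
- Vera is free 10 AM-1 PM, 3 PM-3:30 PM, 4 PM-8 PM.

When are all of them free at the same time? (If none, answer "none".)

10:00-11:00, 16:30-17:30, 18:00-19:30

Tara ∩ Alice: 10:00-11:00, 14:00-14:30, 16:30-20:00.
Tara ∩ Alice ∩ Keanu: 10:00-11:00, 16:30-20:00.
Tara ∩ Alice ∩ Keanu ∩ Hamid: 10:00-11:00, 16:30-17:30, 18:00-19:30.
Tara ∩ Alice ∩ Keanu ∩ Hamid ∩ Vera: 10:00-11:00, 16:30-17:30, 18:00-19:30.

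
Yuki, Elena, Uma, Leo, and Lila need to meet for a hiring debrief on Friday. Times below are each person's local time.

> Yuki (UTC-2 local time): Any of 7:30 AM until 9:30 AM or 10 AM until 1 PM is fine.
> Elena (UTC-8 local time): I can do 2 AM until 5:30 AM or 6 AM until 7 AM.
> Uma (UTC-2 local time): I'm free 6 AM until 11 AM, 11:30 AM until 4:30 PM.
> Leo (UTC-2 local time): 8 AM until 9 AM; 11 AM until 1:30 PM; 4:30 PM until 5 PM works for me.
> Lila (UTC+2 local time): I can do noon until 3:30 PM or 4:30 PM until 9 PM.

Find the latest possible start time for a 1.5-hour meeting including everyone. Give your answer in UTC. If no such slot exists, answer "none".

Yuki in UTC: 09:30-11:30, 12:00-15:00 (add 2h to convert from UTC-2).
Elena in UTC: 10:00-13:30, 14:00-15:00 (add 8h to convert from UTC-8).
Uma in UTC: 08:00-13:00, 13:30-18:30 (add 2h to convert from UTC-2).
Leo in UTC: 10:00-11:00, 13:00-15:30, 18:30-19:00 (add 2h to convert from UTC-2).
Lila in UTC: 10:00-13:30, 14:30-19:00 (subtract 2h to convert from UTC+2).
Yuki ∩ Elena: 10:00-11:30, 12:00-13:30, 14:00-15:00.
Yuki ∩ Elena ∩ Uma: 10:00-11:30, 12:00-13:00, 14:00-15:00.
Yuki ∩ Elena ∩ Uma ∩ Leo: 10:00-11:00, 14:00-15:00.
Yuki ∩ Elena ∩ Uma ∩ Leo ∩ Lila: 10:00-11:00, 14:30-15:00.
No common window is at least 90 minutes long.

none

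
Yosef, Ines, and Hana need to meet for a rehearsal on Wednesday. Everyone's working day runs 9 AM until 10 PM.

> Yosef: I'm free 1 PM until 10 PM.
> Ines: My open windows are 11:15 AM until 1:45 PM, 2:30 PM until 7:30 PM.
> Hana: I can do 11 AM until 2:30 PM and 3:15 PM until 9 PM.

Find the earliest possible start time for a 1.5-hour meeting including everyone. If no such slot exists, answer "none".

Yosef ∩ Ines: 13:00-13:45, 14:30-19:30.
Yosef ∩ Ines ∩ Hana: 13:00-13:45, 15:15-19:30.
Those are the intersection windows.
The first common window of at least 90 minutes is 15:15-19:30, so the earliest start is 15:15.

15:15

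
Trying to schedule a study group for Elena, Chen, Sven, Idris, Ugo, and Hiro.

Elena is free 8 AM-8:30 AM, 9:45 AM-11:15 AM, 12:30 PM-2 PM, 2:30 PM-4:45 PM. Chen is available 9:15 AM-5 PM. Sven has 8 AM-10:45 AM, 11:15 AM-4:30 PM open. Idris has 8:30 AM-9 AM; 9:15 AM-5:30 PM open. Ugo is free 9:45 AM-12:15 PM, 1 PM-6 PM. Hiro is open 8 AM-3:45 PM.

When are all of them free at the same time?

Elena ∩ Chen: 09:45-11:15, 12:30-14:00, 14:30-16:45.
Elena ∩ Chen ∩ Sven: 09:45-10:45, 12:30-14:00, 14:30-16:30.
Elena ∩ Chen ∩ Sven ∩ Idris: 09:45-10:45, 12:30-14:00, 14:30-16:30.
Elena ∩ Chen ∩ Sven ∩ Idris ∩ Ugo: 09:45-10:45, 13:00-14:00, 14:30-16:30.
Elena ∩ Chen ∩ Sven ∩ Idris ∩ Ugo ∩ Hiro: 09:45-10:45, 13:00-14:00, 14:30-15:45.
So the common availability across everyone is 09:45-10:45, 13:00-14:00, 14:30-15:45.

09:45-10:45, 13:00-14:00, 14:30-15:45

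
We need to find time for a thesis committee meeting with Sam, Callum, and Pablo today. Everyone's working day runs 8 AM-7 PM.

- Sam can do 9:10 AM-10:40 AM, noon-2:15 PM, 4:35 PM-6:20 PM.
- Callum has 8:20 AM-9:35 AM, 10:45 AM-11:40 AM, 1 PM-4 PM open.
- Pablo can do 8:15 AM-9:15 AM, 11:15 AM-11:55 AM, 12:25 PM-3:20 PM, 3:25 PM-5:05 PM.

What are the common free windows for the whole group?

Sam ∩ Callum: 09:10-09:35, 13:00-14:15.
Sam ∩ Callum ∩ Pablo: 09:10-09:15, 13:00-14:15.
Those are the intersection windows.

09:10-09:15, 13:00-14:15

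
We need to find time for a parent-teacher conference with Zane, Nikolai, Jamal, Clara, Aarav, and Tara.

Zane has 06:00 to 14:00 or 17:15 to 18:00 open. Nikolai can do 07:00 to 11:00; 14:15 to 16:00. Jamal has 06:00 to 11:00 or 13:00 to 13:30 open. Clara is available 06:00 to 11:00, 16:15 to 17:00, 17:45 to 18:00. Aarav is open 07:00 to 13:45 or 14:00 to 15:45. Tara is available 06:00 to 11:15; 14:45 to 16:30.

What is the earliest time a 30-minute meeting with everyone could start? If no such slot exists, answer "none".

07:00

Zane ∩ Nikolai: 07:00-11:00.
Zane ∩ Nikolai ∩ Jamal: 07:00-11:00.
Zane ∩ Nikolai ∩ Jamal ∩ Clara: 07:00-11:00.
Zane ∩ Nikolai ∩ Jamal ∩ Clara ∩ Aarav: 07:00-11:00.
Zane ∩ Nikolai ∩ Jamal ∩ Clara ∩ Aarav ∩ Tara: 07:00-11:00.
So the common availability across everyone is 07:00-11:00.
The first common window of at least 30 minutes is 07:00-11:00, so the earliest start is 07:00.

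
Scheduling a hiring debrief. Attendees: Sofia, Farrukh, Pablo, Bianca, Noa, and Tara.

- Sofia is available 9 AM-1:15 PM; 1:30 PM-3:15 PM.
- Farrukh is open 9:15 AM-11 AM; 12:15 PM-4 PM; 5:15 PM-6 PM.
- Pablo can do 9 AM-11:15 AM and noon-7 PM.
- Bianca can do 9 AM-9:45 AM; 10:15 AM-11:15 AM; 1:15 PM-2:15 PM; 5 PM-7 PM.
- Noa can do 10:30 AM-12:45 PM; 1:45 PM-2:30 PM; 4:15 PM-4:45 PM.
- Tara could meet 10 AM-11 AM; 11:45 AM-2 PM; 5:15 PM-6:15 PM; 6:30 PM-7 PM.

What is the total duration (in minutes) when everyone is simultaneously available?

Sofia ∩ Farrukh: 09:15-11:00, 12:15-13:15, 13:30-15:15.
Sofia ∩ Farrukh ∩ Pablo: 09:15-11:00, 12:15-13:15, 13:30-15:15.
Sofia ∩ Farrukh ∩ Pablo ∩ Bianca: 09:15-09:45, 10:15-11:00, 13:30-14:15.
Sofia ∩ Farrukh ∩ Pablo ∩ Bianca ∩ Noa: 10:30-11:00, 13:45-14:15.
Sofia ∩ Farrukh ∩ Pablo ∩ Bianca ∩ Noa ∩ Tara: 10:30-11:00, 13:45-14:00.
Those are the intersection windows.
Summing the common windows: 30 + 15 = 45 minutes.

45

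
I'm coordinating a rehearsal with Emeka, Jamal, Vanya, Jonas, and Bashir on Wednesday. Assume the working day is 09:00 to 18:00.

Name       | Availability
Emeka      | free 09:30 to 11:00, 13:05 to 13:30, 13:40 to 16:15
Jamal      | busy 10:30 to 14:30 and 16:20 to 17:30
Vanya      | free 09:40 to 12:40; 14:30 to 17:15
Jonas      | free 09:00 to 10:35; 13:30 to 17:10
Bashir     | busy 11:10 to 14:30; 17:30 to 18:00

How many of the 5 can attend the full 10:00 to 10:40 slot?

3

Emeka free: 09:30-11:00, 13:05-13:30, 13:40-16:15.
Jamal free: 09:00-10:30, 14:30-16:20, 17:30-18:00 (invert busy blocks within the working day).
Vanya free: 09:40-12:40, 14:30-17:15.
Jonas free: 09:00-10:35, 13:30-17:10.
Bashir free: 09:00-11:10, 14:30-17:30 (invert busy blocks within the working day).
Emeka, Vanya, and Bashir can make the full 10:00-10:40 slot — that's 3.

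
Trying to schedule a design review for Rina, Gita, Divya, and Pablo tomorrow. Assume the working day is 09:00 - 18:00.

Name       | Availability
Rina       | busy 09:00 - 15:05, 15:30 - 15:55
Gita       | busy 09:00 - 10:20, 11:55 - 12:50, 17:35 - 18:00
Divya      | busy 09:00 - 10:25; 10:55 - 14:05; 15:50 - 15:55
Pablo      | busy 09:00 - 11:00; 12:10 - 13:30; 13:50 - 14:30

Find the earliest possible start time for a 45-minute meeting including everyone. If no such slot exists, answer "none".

Rina free: 15:05-15:30, 15:55-18:00 (invert busy blocks within the working day).
Gita free: 10:20-11:55, 12:50-17:35 (invert busy blocks within the working day).
Divya free: 10:25-10:55, 14:05-15:50, 15:55-18:00 (invert busy blocks within the working day).
Pablo free: 11:00-12:10, 13:30-13:50, 14:30-18:00 (invert busy blocks within the working day).
Rina ∩ Gita: 15:05-15:30, 15:55-17:35.
Rina ∩ Gita ∩ Divya: 15:05-15:30, 15:55-17:35.
Rina ∩ Gita ∩ Divya ∩ Pablo: 15:05-15:30, 15:55-17:35.
So the common availability across everyone is 15:05-15:30, 15:55-17:35.
The first common window of at least 45 minutes is 15:55-17:35, so the earliest start is 15:55.

15:55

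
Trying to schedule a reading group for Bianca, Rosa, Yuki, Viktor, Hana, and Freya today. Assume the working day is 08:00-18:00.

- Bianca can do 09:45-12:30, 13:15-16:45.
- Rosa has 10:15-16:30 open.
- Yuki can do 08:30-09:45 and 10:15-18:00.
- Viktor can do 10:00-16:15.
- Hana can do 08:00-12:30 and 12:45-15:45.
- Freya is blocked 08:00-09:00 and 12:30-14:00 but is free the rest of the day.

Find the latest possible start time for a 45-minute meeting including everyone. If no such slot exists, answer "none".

Bianca free: 09:45-12:30, 13:15-16:45.
Rosa free: 10:15-16:30.
Yuki free: 08:30-09:45, 10:15-18:00.
Viktor free: 10:00-16:15.
Hana free: 08:00-12:30, 12:45-15:45.
Freya free: 09:00-12:30, 14:00-18:00 (invert busy blocks within the working day).
Bianca ∩ Rosa: 10:15-12:30, 13:15-16:30.
Bianca ∩ Rosa ∩ Yuki: 10:15-12:30, 13:15-16:30.
Bianca ∩ Rosa ∩ Yuki ∩ Viktor: 10:15-12:30, 13:15-16:15.
Bianca ∩ Rosa ∩ Yuki ∩ Viktor ∩ Hana: 10:15-12:30, 13:15-15:45.
Bianca ∩ Rosa ∩ Yuki ∩ Viktor ∩ Hana ∩ Freya: 10:15-12:30, 14:00-15:45.
The last common window of at least 45 minutes is 14:00-15:45; a 45-minute meeting can start as late as 15:00 and still end by 15:45.

15:00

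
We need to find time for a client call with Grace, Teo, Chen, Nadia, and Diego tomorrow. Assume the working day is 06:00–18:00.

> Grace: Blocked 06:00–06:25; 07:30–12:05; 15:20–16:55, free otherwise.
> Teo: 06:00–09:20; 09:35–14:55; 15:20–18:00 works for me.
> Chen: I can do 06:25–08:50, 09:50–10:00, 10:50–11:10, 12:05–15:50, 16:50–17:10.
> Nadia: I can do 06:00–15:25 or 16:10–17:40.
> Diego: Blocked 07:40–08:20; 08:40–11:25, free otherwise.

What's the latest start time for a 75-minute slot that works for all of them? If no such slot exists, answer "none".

13:40

Grace free: 06:25-07:30, 12:05-15:20, 16:55-18:00 (invert busy blocks within the working day).
Teo free: 06:00-09:20, 09:35-14:55, 15:20-18:00.
Chen free: 06:25-08:50, 09:50-10:00, 10:50-11:10, 12:05-15:50, 16:50-17:10.
Nadia free: 06:00-15:25, 16:10-17:40.
Diego free: 06:00-07:40, 08:20-08:40, 11:25-18:00 (invert busy blocks within the working day).
Grace ∩ Teo: 06:25-07:30, 12:05-14:55, 16:55-18:00.
Grace ∩ Teo ∩ Chen: 06:25-07:30, 12:05-14:55, 16:55-17:10.
Grace ∩ Teo ∩ Chen ∩ Nadia: 06:25-07:30, 12:05-14:55, 16:55-17:10.
Grace ∩ Teo ∩ Chen ∩ Nadia ∩ Diego: 06:25-07:30, 12:05-14:55, 16:55-17:10.
The last common window of at least 75 minutes is 12:05-14:55; a 75-minute meeting can start as late as 13:40 and still end by 14:55.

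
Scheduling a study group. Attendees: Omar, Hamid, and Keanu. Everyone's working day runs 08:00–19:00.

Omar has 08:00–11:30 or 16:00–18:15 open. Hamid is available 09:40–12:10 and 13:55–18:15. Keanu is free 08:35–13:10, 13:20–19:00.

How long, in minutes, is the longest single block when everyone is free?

135

Omar ∩ Hamid: 09:40-11:30, 16:00-18:15.
Omar ∩ Hamid ∩ Keanu: 09:40-11:30, 16:00-18:15.
So the common availability across everyone is 09:40-11:30, 16:00-18:15.
The longest is 16:00-18:15 at 135 minutes.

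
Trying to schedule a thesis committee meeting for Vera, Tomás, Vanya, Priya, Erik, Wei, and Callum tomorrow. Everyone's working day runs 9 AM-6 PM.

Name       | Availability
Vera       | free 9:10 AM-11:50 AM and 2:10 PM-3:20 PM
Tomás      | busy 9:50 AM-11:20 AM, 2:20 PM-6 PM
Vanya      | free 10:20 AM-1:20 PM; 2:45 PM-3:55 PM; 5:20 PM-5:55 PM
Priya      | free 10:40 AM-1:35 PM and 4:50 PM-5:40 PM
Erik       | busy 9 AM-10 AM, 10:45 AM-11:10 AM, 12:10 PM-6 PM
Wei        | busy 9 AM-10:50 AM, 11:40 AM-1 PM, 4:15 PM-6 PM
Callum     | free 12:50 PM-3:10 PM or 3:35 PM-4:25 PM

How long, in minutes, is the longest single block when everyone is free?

0

Vera free: 09:10-11:50, 14:10-15:20.
Tomás free: 09:00-09:50, 11:20-14:20 (invert busy blocks within the working day).
Vanya free: 10:20-13:20, 14:45-15:55, 17:20-17:55.
Priya free: 10:40-13:35, 16:50-17:40.
Erik free: 10:00-10:45, 11:10-12:10 (invert busy blocks within the working day).
Wei free: 10:50-11:40, 13:00-16:15 (invert busy blocks within the working day).
Callum free: 12:50-15:10, 15:35-16:25.
Vera ∩ Tomás: 09:10-09:50, 11:20-11:50, 14:10-14:20.
Vera ∩ Tomás ∩ Vanya: 11:20-11:50.
Vera ∩ Tomás ∩ Vanya ∩ Priya: 11:20-11:50.
Vera ∩ Tomás ∩ Vanya ∩ Priya ∩ Erik: 11:20-11:50.
Vera ∩ Tomás ∩ Vanya ∩ Priya ∩ Erik ∩ Wei: 11:20-11:40.
Vera ∩ Tomás ∩ Vanya ∩ Priya ∩ Erik ∩ Wei ∩ Callum: ∅.
There is no time when everyone is free.
No common window exists, so the longest block is 0 minutes.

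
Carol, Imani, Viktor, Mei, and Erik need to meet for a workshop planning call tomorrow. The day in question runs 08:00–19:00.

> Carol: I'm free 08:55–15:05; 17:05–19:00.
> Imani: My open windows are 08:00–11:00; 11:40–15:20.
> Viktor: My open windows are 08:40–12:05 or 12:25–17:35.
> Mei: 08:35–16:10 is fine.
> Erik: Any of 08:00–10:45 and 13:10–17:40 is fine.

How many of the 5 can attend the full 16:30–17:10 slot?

Viktor and Erik can make the full 16:30-17:10 slot — that's 2.

2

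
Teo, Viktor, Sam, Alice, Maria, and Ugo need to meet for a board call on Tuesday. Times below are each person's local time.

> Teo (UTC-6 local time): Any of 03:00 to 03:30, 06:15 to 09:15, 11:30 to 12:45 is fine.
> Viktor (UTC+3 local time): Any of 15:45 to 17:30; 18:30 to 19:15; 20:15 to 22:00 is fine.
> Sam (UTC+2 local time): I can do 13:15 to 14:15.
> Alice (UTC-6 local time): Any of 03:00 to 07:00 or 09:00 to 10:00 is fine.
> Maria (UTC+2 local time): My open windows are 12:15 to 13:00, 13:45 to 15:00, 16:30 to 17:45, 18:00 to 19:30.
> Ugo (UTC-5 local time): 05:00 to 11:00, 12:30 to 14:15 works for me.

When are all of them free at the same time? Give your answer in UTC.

none

Teo in UTC: 09:00-09:30, 12:15-15:15, 17:30-18:45 (add 6h to convert from UTC-6).
Viktor in UTC: 12:45-14:30, 15:30-16:15, 17:15-19:00 (subtract 3h to convert from UTC+3).
Sam in UTC: 11:15-12:15 (subtract 2h to convert from UTC+2).
Alice in UTC: 09:00-13:00, 15:00-16:00 (add 6h to convert from UTC-6).
Maria in UTC: 10:15-11:00, 11:45-13:00, 14:30-15:45, 16:00-17:30 (subtract 2h to convert from UTC+2).
Ugo in UTC: 10:00-16:00, 17:30-19:15 (add 5h to convert from UTC-5).
Teo ∩ Viktor: 12:45-14:30, 17:30-18:45.
Teo ∩ Viktor ∩ Sam: ∅.
Teo ∩ Viktor ∩ Sam ∩ Alice: ∅.
Teo ∩ Viktor ∩ Sam ∩ Alice ∩ Maria: ∅.
Teo ∩ Viktor ∩ Sam ∩ Alice ∩ Maria ∩ Ugo: ∅.
There is no time when everyone is free.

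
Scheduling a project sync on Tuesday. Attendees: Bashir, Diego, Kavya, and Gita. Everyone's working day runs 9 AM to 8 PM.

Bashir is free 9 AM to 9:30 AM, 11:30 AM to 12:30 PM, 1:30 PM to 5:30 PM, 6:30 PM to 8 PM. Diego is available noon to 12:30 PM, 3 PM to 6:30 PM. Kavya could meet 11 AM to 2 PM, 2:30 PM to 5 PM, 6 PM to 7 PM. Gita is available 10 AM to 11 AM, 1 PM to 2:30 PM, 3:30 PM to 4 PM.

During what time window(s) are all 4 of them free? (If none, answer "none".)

Bashir ∩ Diego: 12:00-12:30, 15:00-17:30.
Bashir ∩ Diego ∩ Kavya: 12:00-12:30, 15:00-17:00.
Bashir ∩ Diego ∩ Kavya ∩ Gita: 15:30-16:00.

15:30-16:00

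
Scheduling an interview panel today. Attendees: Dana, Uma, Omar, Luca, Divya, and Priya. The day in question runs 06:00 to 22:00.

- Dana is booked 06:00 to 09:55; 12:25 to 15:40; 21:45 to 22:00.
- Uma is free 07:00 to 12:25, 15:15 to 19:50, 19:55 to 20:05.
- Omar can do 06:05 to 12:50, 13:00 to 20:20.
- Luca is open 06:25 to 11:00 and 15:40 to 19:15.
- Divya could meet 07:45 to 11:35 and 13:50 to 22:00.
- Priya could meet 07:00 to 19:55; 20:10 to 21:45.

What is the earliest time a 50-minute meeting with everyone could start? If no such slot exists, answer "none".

Dana free: 09:55-12:25, 15:40-21:45 (invert busy blocks within the working day).
Uma free: 07:00-12:25, 15:15-19:50, 19:55-20:05.
Omar free: 06:05-12:50, 13:00-20:20.
Luca free: 06:25-11:00, 15:40-19:15.
Divya free: 07:45-11:35, 13:50-22:00.
Priya free: 07:00-19:55, 20:10-21:45.
Dana ∩ Uma: 09:55-12:25, 15:40-19:50, 19:55-20:05.
Dana ∩ Uma ∩ Omar: 09:55-12:25, 15:40-19:50, 19:55-20:05.
Dana ∩ Uma ∩ Omar ∩ Luca: 09:55-11:00, 15:40-19:15.
Dana ∩ Uma ∩ Omar ∩ Luca ∩ Divya: 09:55-11:00, 15:40-19:15.
Dana ∩ Uma ∩ Omar ∩ Luca ∩ Divya ∩ Priya: 09:55-11:00, 15:40-19:15.
So the common availability across everyone is 09:55-11:00, 15:40-19:15.
The first common window of at least 50 minutes is 09:55-11:00, so the earliest start is 09:55.

09:55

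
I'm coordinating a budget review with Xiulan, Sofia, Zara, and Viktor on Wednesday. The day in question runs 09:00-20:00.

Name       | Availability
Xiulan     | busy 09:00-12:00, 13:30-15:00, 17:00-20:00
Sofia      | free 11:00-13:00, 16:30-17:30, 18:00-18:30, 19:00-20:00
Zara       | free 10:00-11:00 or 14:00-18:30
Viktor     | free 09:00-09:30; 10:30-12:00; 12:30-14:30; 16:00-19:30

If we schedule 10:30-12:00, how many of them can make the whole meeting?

1

Xiulan free: 12:00-13:30, 15:00-17:00 (invert busy blocks within the working day).
Sofia free: 11:00-13:00, 16:30-17:30, 18:00-18:30, 19:00-20:00.
Zara free: 10:00-11:00, 14:00-18:30.
Viktor free: 09:00-09:30, 10:30-12:00, 12:30-14:30, 16:00-19:30.
Viktor can make the full 10:30-12:00 slot — that's 1.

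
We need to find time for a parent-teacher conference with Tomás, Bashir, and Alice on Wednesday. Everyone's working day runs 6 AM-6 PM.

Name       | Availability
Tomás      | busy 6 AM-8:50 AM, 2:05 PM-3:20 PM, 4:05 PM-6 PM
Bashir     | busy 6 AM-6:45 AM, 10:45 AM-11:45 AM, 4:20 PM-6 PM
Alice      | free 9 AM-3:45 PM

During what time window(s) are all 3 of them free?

Tomás free: 08:50-14:05, 15:20-16:05 (invert busy blocks within the working day).
Bashir free: 06:45-10:45, 11:45-16:20 (invert busy blocks within the working day).
Alice free: 09:00-15:45.
Tomás ∩ Bashir: 08:50-10:45, 11:45-14:05, 15:20-16:05.
Tomás ∩ Bashir ∩ Alice: 09:00-10:45, 11:45-14:05, 15:20-15:45.
So the common availability across everyone is 09:00-10:45, 11:45-14:05, 15:20-15:45.

09:00-10:45, 11:45-14:05, 15:20-15:45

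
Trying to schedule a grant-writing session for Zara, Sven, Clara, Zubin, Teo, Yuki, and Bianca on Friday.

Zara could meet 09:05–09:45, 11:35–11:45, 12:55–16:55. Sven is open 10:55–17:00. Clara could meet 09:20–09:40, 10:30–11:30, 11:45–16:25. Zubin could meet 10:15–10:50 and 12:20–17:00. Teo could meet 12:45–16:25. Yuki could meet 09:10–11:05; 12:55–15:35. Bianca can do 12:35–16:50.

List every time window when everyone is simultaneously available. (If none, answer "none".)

Zara ∩ Sven: 11:35-11:45, 12:55-16:55.
Zara ∩ Sven ∩ Clara: 12:55-16:25.
Zara ∩ Sven ∩ Clara ∩ Zubin: 12:55-16:25.
Zara ∩ Sven ∩ Clara ∩ Zubin ∩ Teo: 12:55-16:25.
Zara ∩ Sven ∩ Clara ∩ Zubin ∩ Teo ∩ Yuki: 12:55-15:35.
Zara ∩ Sven ∩ Clara ∩ Zubin ∩ Teo ∩ Yuki ∩ Bianca: 12:55-15:35.
Those are the intersection windows.

12:55-15:35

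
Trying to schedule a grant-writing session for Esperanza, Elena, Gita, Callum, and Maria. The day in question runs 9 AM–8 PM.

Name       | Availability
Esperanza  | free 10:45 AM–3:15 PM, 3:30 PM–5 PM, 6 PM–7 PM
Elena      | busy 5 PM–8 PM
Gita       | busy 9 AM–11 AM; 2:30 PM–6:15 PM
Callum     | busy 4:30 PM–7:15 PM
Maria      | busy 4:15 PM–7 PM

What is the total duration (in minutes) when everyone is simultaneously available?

Esperanza free: 10:45-15:15, 15:30-17:00, 18:00-19:00.
Elena free: 09:00-17:00 (invert busy blocks within the working day).
Gita free: 11:00-14:30, 18:15-20:00 (invert busy blocks within the working day).
Callum free: 09:00-16:30, 19:15-20:00 (invert busy blocks within the working day).
Maria free: 09:00-16:15, 19:00-20:00 (invert busy blocks within the working day).
Esperanza ∩ Elena: 10:45-15:15, 15:30-17:00.
Esperanza ∩ Elena ∩ Gita: 11:00-14:30.
Esperanza ∩ Elena ∩ Gita ∩ Callum: 11:00-14:30.
Esperanza ∩ Elena ∩ Gita ∩ Callum ∩ Maria: 11:00-14:30.
That's a single block of 210 minutes.

210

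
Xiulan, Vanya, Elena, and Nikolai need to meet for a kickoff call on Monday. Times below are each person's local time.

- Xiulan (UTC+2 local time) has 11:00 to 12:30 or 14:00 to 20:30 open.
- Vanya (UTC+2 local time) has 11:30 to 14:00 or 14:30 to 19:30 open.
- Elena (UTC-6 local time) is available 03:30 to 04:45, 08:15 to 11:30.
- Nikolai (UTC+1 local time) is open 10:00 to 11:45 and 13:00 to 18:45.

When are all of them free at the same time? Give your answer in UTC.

Xiulan in UTC: 09:00-10:30, 12:00-18:30 (subtract 2h to convert from UTC+2).
Vanya in UTC: 09:30-12:00, 12:30-17:30 (subtract 2h to convert from UTC+2).
Elena in UTC: 09:30-10:45, 14:15-17:30 (add 6h to convert from UTC-6).
Nikolai in UTC: 09:00-10:45, 12:00-17:45 (subtract 1h to convert from UTC+1).
Xiulan ∩ Vanya: 09:30-10:30, 12:30-17:30.
Xiulan ∩ Vanya ∩ Elena: 09:30-10:30, 14:15-17:30.
Xiulan ∩ Vanya ∩ Elena ∩ Nikolai: 09:30-10:30, 14:15-17:30.
So the common availability across everyone is 09:30-10:30, 14:15-17:30.

09:30-10:30, 14:15-17:30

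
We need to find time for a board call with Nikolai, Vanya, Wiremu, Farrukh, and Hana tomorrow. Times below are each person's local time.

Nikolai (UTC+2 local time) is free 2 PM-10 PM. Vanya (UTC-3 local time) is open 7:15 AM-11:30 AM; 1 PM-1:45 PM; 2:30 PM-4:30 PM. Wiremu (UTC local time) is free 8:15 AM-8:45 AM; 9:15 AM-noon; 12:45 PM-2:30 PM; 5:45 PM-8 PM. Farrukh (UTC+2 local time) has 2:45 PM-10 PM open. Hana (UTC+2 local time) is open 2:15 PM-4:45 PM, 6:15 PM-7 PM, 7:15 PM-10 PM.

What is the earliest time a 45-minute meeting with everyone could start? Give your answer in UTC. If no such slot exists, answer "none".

12:45

Nikolai in UTC: 12:00-20:00 (subtract 2h to convert from UTC+2).
Vanya in UTC: 10:15-14:30, 16:00-16:45, 17:30-19:30 (add 3h to convert from UTC-3).
Wiremu in UTC: 08:15-08:45, 09:15-12:00, 12:45-14:30, 17:45-20:00.
Farrukh in UTC: 12:45-20:00 (subtract 2h to convert from UTC+2).
Hana in UTC: 12:15-14:45, 16:15-17:00, 17:15-20:00 (subtract 2h to convert from UTC+2).
Nikolai ∩ Vanya: 12:00-14:30, 16:00-16:45, 17:30-19:30.
Nikolai ∩ Vanya ∩ Wiremu: 12:45-14:30, 17:45-19:30.
Nikolai ∩ Vanya ∩ Wiremu ∩ Farrukh: 12:45-14:30, 17:45-19:30.
Nikolai ∩ Vanya ∩ Wiremu ∩ Farrukh ∩ Hana: 12:45-14:30, 17:45-19:30.
The first common window of at least 45 minutes is 12:45-14:30, so the earliest start is 12:45.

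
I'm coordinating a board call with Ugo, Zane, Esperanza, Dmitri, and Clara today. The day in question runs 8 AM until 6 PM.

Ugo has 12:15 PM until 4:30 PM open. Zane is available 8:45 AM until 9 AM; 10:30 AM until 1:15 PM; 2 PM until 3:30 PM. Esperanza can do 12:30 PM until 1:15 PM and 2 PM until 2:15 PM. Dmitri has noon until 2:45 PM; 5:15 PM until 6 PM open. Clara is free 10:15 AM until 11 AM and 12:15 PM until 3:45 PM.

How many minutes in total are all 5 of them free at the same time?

Ugo ∩ Zane: 12:15-13:15, 14:00-15:30.
Ugo ∩ Zane ∩ Esperanza: 12:30-13:15, 14:00-14:15.
Ugo ∩ Zane ∩ Esperanza ∩ Dmitri: 12:30-13:15, 14:00-14:15.
Ugo ∩ Zane ∩ Esperanza ∩ Dmitri ∩ Clara: 12:30-13:15, 14:00-14:15.
Those are the intersection windows.
Summing the common windows: 45 + 15 = 60 minutes.

60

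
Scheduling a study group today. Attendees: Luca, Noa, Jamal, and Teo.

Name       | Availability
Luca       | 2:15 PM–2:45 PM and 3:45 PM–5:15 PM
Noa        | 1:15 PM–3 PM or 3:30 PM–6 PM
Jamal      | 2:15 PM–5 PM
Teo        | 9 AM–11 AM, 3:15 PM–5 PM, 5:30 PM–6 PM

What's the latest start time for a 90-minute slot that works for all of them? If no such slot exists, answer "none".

Luca ∩ Noa: 14:15-14:45, 15:45-17:15.
Luca ∩ Noa ∩ Jamal: 14:15-14:45, 15:45-17:00.
Luca ∩ Noa ∩ Jamal ∩ Teo: 15:45-17:00.
No common window is at least 90 minutes long.

none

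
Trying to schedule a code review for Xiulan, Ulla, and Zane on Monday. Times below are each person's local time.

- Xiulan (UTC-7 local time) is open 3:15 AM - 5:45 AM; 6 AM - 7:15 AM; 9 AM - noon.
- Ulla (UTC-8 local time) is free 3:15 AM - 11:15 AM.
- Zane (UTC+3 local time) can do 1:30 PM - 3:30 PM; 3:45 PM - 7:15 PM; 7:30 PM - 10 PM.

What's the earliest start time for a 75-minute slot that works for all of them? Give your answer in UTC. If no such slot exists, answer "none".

11:15

Xiulan in UTC: 10:15-12:45, 13:00-14:15, 16:00-19:00 (add 7h to convert from UTC-7).
Ulla in UTC: 11:15-19:15 (add 8h to convert from UTC-8).
Zane in UTC: 10:30-12:30, 12:45-16:15, 16:30-19:00 (subtract 3h to convert from UTC+3).
Xiulan ∩ Ulla: 11:15-12:45, 13:00-14:15, 16:00-19:00.
Xiulan ∩ Ulla ∩ Zane: 11:15-12:30, 13:00-14:15, 16:00-16:15, 16:30-19:00.
So the common availability across everyone is 11:15-12:30, 13:00-14:15, 16:00-16:15, 16:30-19:00.
The first common window of at least 75 minutes is 11:15-12:30, so the earliest start is 11:15.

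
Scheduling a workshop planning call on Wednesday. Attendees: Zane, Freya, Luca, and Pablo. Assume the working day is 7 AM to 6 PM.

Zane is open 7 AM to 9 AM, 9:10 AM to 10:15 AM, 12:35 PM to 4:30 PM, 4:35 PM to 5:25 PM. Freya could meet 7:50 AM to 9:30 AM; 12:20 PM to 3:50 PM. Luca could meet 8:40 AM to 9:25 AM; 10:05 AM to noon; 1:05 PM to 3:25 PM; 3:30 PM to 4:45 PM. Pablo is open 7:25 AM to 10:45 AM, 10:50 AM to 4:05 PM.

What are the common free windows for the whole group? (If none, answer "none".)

Zane ∩ Freya: 07:50-09:00, 09:10-09:30, 12:35-15:50.
Zane ∩ Freya ∩ Luca: 08:40-09:00, 09:10-09:25, 13:05-15:25, 15:30-15:50.
Zane ∩ Freya ∩ Luca ∩ Pablo: 08:40-09:00, 09:10-09:25, 13:05-15:25, 15:30-15:50.

08:40-09:00, 09:10-09:25, 13:05-15:25, 15:30-15:50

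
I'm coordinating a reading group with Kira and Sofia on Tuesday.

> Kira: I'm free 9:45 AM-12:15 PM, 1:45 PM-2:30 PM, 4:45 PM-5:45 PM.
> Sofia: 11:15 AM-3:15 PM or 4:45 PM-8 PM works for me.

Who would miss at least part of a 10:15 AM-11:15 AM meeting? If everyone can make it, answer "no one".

Sofia

Kira: free for 10:15-11:15. Sofia: not fully free for 10:15-11:15.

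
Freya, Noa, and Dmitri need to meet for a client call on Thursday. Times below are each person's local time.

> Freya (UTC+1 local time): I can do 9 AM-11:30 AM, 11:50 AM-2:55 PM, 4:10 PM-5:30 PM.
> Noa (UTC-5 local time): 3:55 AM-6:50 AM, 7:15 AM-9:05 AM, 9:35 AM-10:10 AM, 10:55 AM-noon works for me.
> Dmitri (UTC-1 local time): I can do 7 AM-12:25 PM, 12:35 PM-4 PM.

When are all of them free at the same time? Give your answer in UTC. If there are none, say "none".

08:55-10:30, 10:50-11:50, 12:15-13:25, 13:35-13:55, 15:55-16:30

Freya in UTC: 08:00-10:30, 10:50-13:55, 15:10-16:30 (subtract 1h to convert from UTC+1).
Noa in UTC: 08:55-11:50, 12:15-14:05, 14:35-15:10, 15:55-17:00 (add 5h to convert from UTC-5).
Dmitri in UTC: 08:00-13:25, 13:35-17:00 (add 1h to convert from UTC-1).
Freya ∩ Noa: 08:55-10:30, 10:50-11:50, 12:15-13:55, 15:55-16:30.
Freya ∩ Noa ∩ Dmitri: 08:55-10:30, 10:50-11:50, 12:15-13:25, 13:35-13:55, 15:55-16:30.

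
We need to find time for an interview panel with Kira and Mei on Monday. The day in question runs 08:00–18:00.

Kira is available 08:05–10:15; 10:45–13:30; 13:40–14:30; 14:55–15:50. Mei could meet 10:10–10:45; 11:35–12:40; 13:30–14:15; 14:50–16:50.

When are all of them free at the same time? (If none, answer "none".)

Kira ∩ Mei: 10:10-10:15, 11:35-12:40, 13:40-14:15, 14:55-15:50.
So the common availability across everyone is 10:10-10:15, 11:35-12:40, 13:40-14:15, 14:55-15:50.

10:10-10:15, 11:35-12:40, 13:40-14:15, 14:55-15:50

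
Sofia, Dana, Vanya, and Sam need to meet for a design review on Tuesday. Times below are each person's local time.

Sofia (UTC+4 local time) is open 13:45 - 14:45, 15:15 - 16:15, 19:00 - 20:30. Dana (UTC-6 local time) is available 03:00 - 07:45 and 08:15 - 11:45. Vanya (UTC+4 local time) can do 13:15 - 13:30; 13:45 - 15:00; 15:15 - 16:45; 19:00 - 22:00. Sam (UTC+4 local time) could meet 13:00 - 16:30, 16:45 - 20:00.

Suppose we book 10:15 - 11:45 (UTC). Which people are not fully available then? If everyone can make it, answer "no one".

Sofia, Vanya

Sofia in UTC: 09:45-10:45, 11:15-12:15, 15:00-16:30 (subtract 4h to convert from UTC+4).
Dana in UTC: 09:00-13:45, 14:15-17:45 (add 6h to convert from UTC-6).
Vanya in UTC: 09:15-09:30, 09:45-11:00, 11:15-12:45, 15:00-18:00 (subtract 4h to convert from UTC+4).
Sam in UTC: 09:00-12:30, 12:45-16:00 (subtract 4h to convert from UTC+4).
Sofia: not fully free for 10:15-11:45. Dana: free for 10:15-11:45. Vanya: not fully free for 10:15-11:45. Sam: free for 10:15-11:45.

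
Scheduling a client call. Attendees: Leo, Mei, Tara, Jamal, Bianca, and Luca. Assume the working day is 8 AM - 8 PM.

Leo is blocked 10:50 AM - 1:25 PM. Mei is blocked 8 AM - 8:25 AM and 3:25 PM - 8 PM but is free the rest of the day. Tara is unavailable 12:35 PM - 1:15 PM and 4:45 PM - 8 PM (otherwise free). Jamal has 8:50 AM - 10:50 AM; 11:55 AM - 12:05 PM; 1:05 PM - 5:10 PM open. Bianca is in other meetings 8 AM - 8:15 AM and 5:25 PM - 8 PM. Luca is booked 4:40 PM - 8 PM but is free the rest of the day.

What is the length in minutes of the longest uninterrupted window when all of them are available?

120

Leo free: 08:00-10:50, 13:25-20:00 (invert busy blocks within the working day).
Mei free: 08:25-15:25 (invert busy blocks within the working day).
Tara free: 08:00-12:35, 13:15-16:45 (invert busy blocks within the working day).
Jamal free: 08:50-10:50, 11:55-12:05, 13:05-17:10.
Bianca free: 08:15-17:25 (invert busy blocks within the working day).
Luca free: 08:00-16:40 (invert busy blocks within the working day).
Leo ∩ Mei: 08:25-10:50, 13:25-15:25.
Leo ∩ Mei ∩ Tara: 08:25-10:50, 13:25-15:25.
Leo ∩ Mei ∩ Tara ∩ Jamal: 08:50-10:50, 13:25-15:25.
Leo ∩ Mei ∩ Tara ∩ Jamal ∩ Bianca: 08:50-10:50, 13:25-15:25.
Leo ∩ Mei ∩ Tara ∩ Jamal ∩ Bianca ∩ Luca: 08:50-10:50, 13:25-15:25.
The longest is 08:50-10:50 at 120 minutes.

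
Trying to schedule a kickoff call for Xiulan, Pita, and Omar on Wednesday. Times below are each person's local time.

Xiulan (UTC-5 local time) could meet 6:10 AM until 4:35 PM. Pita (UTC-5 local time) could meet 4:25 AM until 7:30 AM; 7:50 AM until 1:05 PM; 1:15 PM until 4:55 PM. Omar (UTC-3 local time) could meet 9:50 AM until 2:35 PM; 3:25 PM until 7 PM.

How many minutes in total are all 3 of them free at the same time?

475

Xiulan in UTC: 11:10-21:35 (add 5h to convert from UTC-5).
Pita in UTC: 09:25-12:30, 12:50-18:05, 18:15-21:55 (add 5h to convert from UTC-5).
Omar in UTC: 12:50-17:35, 18:25-22:00 (add 3h to convert from UTC-3).
Xiulan ∩ Pita: 11:10-12:30, 12:50-18:05, 18:15-21:35.
Xiulan ∩ Pita ∩ Omar: 12:50-17:35, 18:25-21:35.
Summing the common windows: 285 + 190 = 475 minutes.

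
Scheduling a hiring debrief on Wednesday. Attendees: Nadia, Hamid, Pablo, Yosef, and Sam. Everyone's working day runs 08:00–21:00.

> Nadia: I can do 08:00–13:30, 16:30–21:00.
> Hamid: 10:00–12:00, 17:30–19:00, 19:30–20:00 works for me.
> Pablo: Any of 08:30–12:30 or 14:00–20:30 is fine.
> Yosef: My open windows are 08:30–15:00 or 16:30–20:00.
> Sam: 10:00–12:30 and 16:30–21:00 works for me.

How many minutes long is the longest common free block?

120

Nadia ∩ Hamid: 10:00-12:00, 17:30-19:00, 19:30-20:00.
Nadia ∩ Hamid ∩ Pablo: 10:00-12:00, 17:30-19:00, 19:30-20:00.
Nadia ∩ Hamid ∩ Pablo ∩ Yosef: 10:00-12:00, 17:30-19:00, 19:30-20:00.
Nadia ∩ Hamid ∩ Pablo ∩ Yosef ∩ Sam: 10:00-12:00, 17:30-19:00, 19:30-20:00.
The longest is 10:00-12:00 at 120 minutes.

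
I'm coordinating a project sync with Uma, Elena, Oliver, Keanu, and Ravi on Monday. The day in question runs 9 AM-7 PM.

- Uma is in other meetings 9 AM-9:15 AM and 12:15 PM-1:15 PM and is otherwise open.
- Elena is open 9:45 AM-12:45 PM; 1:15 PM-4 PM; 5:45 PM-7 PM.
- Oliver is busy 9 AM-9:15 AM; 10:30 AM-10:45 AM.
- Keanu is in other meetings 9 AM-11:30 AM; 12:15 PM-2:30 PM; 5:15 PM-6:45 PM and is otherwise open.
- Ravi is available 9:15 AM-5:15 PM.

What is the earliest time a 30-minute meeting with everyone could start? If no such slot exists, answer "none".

Uma free: 09:15-12:15, 13:15-19:00 (invert busy blocks within the working day).
Elena free: 09:45-12:45, 13:15-16:00, 17:45-19:00.
Oliver free: 09:15-10:30, 10:45-19:00 (invert busy blocks within the working day).
Keanu free: 11:30-12:15, 14:30-17:15, 18:45-19:00 (invert busy blocks within the working day).
Ravi free: 09:15-17:15.
Uma ∩ Elena: 09:45-12:15, 13:15-16:00, 17:45-19:00.
Uma ∩ Elena ∩ Oliver: 09:45-10:30, 10:45-12:15, 13:15-16:00, 17:45-19:00.
Uma ∩ Elena ∩ Oliver ∩ Keanu: 11:30-12:15, 14:30-16:00, 18:45-19:00.
Uma ∩ Elena ∩ Oliver ∩ Keanu ∩ Ravi: 11:30-12:15, 14:30-16:00.
The first common window of at least 30 minutes is 11:30-12:15, so the earliest start is 11:30.

11:30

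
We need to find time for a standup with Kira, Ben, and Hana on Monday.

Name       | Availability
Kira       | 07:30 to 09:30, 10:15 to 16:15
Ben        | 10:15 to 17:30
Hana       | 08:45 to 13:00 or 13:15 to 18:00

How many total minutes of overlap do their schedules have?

345

Kira ∩ Ben: 10:15-16:15.
Kira ∩ Ben ∩ Hana: 10:15-13:00, 13:15-16:15.
Those are the intersection windows.
Summing the common windows: 165 + 180 = 345 minutes.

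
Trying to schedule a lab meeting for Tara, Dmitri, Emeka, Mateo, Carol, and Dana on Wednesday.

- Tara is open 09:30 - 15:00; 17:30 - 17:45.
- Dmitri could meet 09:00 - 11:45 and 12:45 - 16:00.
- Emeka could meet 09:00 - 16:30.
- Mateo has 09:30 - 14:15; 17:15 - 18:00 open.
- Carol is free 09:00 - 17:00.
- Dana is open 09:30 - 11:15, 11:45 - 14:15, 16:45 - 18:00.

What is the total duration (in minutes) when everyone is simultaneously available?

195

Tara ∩ Dmitri: 09:30-11:45, 12:45-15:00.
Tara ∩ Dmitri ∩ Emeka: 09:30-11:45, 12:45-15:00.
Tara ∩ Dmitri ∩ Emeka ∩ Mateo: 09:30-11:45, 12:45-14:15.
Tara ∩ Dmitri ∩ Emeka ∩ Mateo ∩ Carol: 09:30-11:45, 12:45-14:15.
Tara ∩ Dmitri ∩ Emeka ∩ Mateo ∩ Carol ∩ Dana: 09:30-11:15, 12:45-14:15.
So the common availability across everyone is 09:30-11:15, 12:45-14:15.
Summing the common windows: 105 + 90 = 195 minutes.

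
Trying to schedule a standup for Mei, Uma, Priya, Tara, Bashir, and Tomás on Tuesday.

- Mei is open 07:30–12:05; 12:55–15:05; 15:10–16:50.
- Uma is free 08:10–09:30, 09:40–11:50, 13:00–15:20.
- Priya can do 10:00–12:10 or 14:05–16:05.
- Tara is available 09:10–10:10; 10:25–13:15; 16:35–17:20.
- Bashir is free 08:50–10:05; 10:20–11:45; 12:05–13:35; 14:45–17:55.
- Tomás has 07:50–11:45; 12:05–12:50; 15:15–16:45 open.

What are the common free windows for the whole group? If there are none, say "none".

Mei ∩ Uma: 08:10-09:30, 09:40-11:50, 13:00-15:05, 15:10-15:20.
Mei ∩ Uma ∩ Priya: 10:00-11:50, 14:05-15:05, 15:10-15:20.
Mei ∩ Uma ∩ Priya ∩ Tara: 10:00-10:10, 10:25-11:50.
Mei ∩ Uma ∩ Priya ∩ Tara ∩ Bashir: 10:00-10:05, 10:25-11:45.
Mei ∩ Uma ∩ Priya ∩ Tara ∩ Bashir ∩ Tomás: 10:00-10:05, 10:25-11:45.

10:00-10:05, 10:25-11:45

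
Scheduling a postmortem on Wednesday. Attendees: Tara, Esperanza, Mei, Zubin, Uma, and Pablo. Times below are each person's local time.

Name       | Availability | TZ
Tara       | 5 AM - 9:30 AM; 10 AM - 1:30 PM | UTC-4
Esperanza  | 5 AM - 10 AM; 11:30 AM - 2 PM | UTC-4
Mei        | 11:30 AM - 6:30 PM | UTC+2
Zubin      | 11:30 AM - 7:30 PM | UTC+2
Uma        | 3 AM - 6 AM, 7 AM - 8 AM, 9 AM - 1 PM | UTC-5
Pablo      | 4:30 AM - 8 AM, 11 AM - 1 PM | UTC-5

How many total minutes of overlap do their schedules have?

Tara in UTC: 09:00-13:30, 14:00-17:30 (add 4h to convert from UTC-4).
Esperanza in UTC: 09:00-14:00, 15:30-18:00 (add 4h to convert from UTC-4).
Mei in UTC: 09:30-16:30 (subtract 2h to convert from UTC+2).
Zubin in UTC: 09:30-17:30 (subtract 2h to convert from UTC+2).
Uma in UTC: 08:00-11:00, 12:00-13:00, 14:00-18:00 (add 5h to convert from UTC-5).
Pablo in UTC: 09:30-13:00, 16:00-18:00 (add 5h to convert from UTC-5).
Tara ∩ Esperanza: 09:00-13:30, 15:30-17:30.
Tara ∩ Esperanza ∩ Mei: 09:30-13:30, 15:30-16:30.
Tara ∩ Esperanza ∩ Mei ∩ Zubin: 09:30-13:30, 15:30-16:30.
Tara ∩ Esperanza ∩ Mei ∩ Zubin ∩ Uma: 09:30-11:00, 12:00-13:00, 15:30-16:30.
Tara ∩ Esperanza ∩ Mei ∩ Zubin ∩ Uma ∩ Pablo: 09:30-11:00, 12:00-13:00, 16:00-16:30.
Summing the common windows: 90 + 60 + 30 = 180 minutes.

180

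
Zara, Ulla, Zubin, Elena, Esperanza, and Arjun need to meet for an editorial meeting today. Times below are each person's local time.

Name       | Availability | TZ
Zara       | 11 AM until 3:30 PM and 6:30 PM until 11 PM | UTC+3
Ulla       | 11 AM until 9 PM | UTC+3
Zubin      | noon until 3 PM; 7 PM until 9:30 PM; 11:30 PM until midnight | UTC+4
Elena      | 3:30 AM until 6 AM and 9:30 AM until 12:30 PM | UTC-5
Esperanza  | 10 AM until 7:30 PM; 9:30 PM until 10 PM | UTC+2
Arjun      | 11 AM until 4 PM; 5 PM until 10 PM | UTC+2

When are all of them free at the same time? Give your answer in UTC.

09:00-11:00, 15:30-17:30

Zara in UTC: 08:00-12:30, 15:30-20:00 (subtract 3h to convert from UTC+3).
Ulla in UTC: 08:00-18:00 (subtract 3h to convert from UTC+3).
Zubin in UTC: 08:00-11:00, 15:00-17:30, 19:30-20:00 (subtract 4h to convert from UTC+4).
Elena in UTC: 08:30-11:00, 14:30-17:30 (add 5h to convert from UTC-5).
Esperanza in UTC: 08:00-17:30, 19:30-20:00 (subtract 2h to convert from UTC+2).
Arjun in UTC: 09:00-14:00, 15:00-20:00 (subtract 2h to convert from UTC+2).
Zara ∩ Ulla: 08:00-12:30, 15:30-18:00.
Zara ∩ Ulla ∩ Zubin: 08:00-11:00, 15:30-17:30.
Zara ∩ Ulla ∩ Zubin ∩ Elena: 08:30-11:00, 15:30-17:30.
Zara ∩ Ulla ∩ Zubin ∩ Elena ∩ Esperanza: 08:30-11:00, 15:30-17:30.
Zara ∩ Ulla ∩ Zubin ∩ Elena ∩ Esperanza ∩ Arjun: 09:00-11:00, 15:30-17:30.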